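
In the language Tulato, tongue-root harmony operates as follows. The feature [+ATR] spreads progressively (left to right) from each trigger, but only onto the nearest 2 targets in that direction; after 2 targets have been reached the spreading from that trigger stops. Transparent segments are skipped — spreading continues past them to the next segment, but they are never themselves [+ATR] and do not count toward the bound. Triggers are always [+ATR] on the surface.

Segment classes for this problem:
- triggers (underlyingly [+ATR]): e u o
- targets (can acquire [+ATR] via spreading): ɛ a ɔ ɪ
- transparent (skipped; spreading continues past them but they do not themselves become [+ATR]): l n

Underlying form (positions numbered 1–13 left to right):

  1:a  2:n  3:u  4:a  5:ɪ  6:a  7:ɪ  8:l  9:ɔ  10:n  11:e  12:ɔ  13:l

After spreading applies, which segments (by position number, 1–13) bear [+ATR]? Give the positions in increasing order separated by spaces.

3 4 5 11 12

From /u/ at 3 rightward: 4 /a/ → [+ATR]; 5 /ɪ/ → [+ATR]; bound reached.
From /e/ at 11 rightward: 12 /ɔ/ → [+ATR]; 13 /l/ transparent; word edge.
Targets with no active source: positions 1 6 7 9 stay [-ATR].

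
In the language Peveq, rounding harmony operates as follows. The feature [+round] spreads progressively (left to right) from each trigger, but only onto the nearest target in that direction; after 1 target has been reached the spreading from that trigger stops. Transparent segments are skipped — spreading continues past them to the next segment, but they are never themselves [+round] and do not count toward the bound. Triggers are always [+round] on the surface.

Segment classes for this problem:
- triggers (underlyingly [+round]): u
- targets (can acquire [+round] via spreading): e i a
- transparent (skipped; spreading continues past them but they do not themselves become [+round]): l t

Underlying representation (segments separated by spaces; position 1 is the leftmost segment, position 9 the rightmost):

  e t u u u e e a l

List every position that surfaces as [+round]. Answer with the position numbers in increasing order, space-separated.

3 4 5 6

From /u/ at 3 rightward: 4 /u/ is itself a trigger — this domain ends here.
From /u/ at 4 rightward: 5 /u/ is itself a trigger — this domain ends here.
From /u/ at 5 rightward: 6 /e/ → [+round]; bound reached.
Targets with no active source: positions 1 7 8 stay [-round].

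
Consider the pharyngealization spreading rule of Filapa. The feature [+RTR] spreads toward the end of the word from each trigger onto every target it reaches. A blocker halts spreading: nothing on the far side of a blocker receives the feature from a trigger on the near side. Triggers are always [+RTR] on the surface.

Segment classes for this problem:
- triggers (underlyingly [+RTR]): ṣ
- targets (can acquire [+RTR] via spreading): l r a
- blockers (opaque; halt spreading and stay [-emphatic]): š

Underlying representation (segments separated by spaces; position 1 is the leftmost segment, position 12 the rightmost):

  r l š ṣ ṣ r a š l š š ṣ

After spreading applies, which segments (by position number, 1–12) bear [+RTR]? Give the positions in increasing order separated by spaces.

From /ṣ/ at 4 rightward: 5 /ṣ/ is itself a trigger — this domain ends here.
From /ṣ/ at 5 rightward: 6 /r/ → [+RTR]; 7 /a/ → [+RTR]; 8 /š/ blocks.
From /ṣ/ at 12 rightward: word edge.
Targets with no active source: positions 1 2 9 stay [-emphatic].

4 5 6 7 12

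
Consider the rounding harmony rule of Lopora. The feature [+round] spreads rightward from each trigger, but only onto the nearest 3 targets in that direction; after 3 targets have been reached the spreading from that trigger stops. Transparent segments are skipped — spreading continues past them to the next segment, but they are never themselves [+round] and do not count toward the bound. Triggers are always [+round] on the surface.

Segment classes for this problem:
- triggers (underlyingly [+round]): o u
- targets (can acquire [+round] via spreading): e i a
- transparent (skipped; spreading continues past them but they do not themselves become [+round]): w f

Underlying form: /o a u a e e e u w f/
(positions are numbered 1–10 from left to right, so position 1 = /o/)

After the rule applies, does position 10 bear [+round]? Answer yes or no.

no

From /o/ at 1 rightward: 2 /a/ → [+round]; 3 /u/ is itself a trigger — this domain ends here.
From /u/ at 3 rightward: 4 /a/ → [+round]; 5 /e/ → [+round]; 6 /e/ → [+round]; bound reached.
From /u/ at 8 rightward: 9 /w/ transparent; 10 /f/ transparent; word edge.
Target with no active source: position 7 stays [-round].
[+round] positions on the surface: 1 2 3 4 5 6 8.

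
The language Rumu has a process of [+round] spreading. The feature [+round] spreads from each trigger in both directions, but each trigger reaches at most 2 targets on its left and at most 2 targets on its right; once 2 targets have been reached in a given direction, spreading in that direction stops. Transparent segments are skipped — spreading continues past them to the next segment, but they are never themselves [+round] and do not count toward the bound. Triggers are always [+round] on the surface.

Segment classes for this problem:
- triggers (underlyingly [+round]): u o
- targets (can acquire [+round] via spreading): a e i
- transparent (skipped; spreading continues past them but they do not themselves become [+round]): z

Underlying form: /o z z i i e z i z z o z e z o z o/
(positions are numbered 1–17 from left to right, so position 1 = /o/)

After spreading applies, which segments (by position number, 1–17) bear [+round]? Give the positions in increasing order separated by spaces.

From /o/ at 1 rightward: 2 /z/ transparent; 3 /z/ transparent; 4 /i/ → [+round]; 5 /i/ → [+round]; bound reached.
From /o/ at 1 leftward: word edge.
From /o/ at 11 rightward: 12 /z/ transparent; 13 /e/ → [+round]; 14 /z/ transparent; 15 /o/ is itself a trigger — this domain ends here.
From /o/ at 11 leftward: 10 /z/ transparent; 9 /z/ transparent; 8 /i/ → [+round]; 7 /z/ transparent; 6 /e/ → [+round]; bound reached.
From /o/ at 15 rightward: 16 /z/ transparent; 17 /o/ is itself a trigger — this domain ends here.
From /o/ at 15 leftward: 14 /z/ transparent; 13 /e/ → [+round]; 12 /z/ transparent; 11 /o/ is itself a trigger — this domain ends here.
From /o/ at 17 rightward: word edge.
From /o/ at 17 leftward: 16 /z/ transparent; 15 /o/ is itself a trigger — this domain ends here.

1 4 5 6 8 11 13 15 17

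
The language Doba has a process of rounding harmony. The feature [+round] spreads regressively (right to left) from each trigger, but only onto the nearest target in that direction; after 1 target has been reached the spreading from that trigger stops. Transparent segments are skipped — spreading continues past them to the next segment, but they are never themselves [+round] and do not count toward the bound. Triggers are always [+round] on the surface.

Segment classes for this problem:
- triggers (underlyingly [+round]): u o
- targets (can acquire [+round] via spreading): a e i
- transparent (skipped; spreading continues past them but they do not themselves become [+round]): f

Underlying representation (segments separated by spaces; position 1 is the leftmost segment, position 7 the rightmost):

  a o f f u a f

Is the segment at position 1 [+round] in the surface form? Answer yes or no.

yes

From /o/ at 2 leftward: 1 /a/ → [+round]; bound reached.
From /u/ at 5 leftward: 4 /f/ transparent; 3 /f/ transparent; 2 /o/ is itself a trigger — this domain ends here.
Target with no active source: position 6 stays [-round].
[+round] positions on the surface: 1 2 5.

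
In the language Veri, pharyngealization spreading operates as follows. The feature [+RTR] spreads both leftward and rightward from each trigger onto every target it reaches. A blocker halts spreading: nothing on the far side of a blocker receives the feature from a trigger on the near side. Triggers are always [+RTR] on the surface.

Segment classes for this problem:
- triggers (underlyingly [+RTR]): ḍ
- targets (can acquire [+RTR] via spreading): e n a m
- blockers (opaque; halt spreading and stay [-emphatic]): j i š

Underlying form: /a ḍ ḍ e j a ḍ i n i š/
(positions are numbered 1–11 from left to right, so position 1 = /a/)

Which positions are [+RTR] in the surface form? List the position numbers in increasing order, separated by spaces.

From /ḍ/ at 2 rightward: 3 /ḍ/ is itself a trigger — this domain ends here.
From /ḍ/ at 2 leftward: 1 /a/ → [+RTR]; word edge.
From /ḍ/ at 3 rightward: 4 /e/ → [+RTR]; 5 /j/ blocks.
From /ḍ/ at 3 leftward: 2 /ḍ/ is itself a trigger — this domain ends here.
From /ḍ/ at 7 rightward: 8 /i/ blocks.
From /ḍ/ at 7 leftward: 6 /a/ → [+RTR]; 5 /j/ blocks.
Target with no active source: position 9 stays [-emphatic].

1 2 3 4 6 7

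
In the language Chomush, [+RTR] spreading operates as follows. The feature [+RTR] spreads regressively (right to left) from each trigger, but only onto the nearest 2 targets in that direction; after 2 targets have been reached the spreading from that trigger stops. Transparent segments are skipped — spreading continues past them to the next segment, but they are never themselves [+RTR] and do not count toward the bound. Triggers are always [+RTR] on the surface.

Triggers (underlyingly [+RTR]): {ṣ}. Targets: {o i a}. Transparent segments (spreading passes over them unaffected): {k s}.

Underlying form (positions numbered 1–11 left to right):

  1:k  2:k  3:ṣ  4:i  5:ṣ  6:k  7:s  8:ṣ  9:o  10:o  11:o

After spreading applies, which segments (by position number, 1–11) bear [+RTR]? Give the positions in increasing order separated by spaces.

3 4 5 8

From /ṣ/ at 3 leftward: 2 /k/ transparent; 1 /k/ transparent; word edge.
From /ṣ/ at 5 leftward: 4 /i/ → [+RTR]; 3 /ṣ/ is itself a trigger — this domain ends here.
From /ṣ/ at 8 leftward: 7 /s/ transparent; 6 /k/ transparent; 5 /ṣ/ is itself a trigger — this domain ends here.
Targets with no active source: positions 9 10 11 stay [-emphatic].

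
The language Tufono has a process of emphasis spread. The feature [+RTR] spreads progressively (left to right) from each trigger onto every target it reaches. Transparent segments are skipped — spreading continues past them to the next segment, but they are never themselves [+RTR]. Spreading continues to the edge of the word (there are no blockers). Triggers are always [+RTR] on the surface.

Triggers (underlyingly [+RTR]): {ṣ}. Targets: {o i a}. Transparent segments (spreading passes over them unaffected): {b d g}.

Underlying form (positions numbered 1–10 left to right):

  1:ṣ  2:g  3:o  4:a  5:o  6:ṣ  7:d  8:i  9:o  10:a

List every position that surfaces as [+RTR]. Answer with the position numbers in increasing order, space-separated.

1 3 4 5 6 8 9 10

From /ṣ/ at 1 rightward: 2 /g/ transparent; 3 /o/ → [+RTR]; 4 /a/ → [+RTR]; 5 /o/ → [+RTR]; 6 /ṣ/ is itself a trigger — this domain ends here.
From /ṣ/ at 6 rightward: 7 /d/ transparent; 8 /i/ → [+RTR]; 9 /o/ → [+RTR]; 10 /a/ → [+RTR]; word edge.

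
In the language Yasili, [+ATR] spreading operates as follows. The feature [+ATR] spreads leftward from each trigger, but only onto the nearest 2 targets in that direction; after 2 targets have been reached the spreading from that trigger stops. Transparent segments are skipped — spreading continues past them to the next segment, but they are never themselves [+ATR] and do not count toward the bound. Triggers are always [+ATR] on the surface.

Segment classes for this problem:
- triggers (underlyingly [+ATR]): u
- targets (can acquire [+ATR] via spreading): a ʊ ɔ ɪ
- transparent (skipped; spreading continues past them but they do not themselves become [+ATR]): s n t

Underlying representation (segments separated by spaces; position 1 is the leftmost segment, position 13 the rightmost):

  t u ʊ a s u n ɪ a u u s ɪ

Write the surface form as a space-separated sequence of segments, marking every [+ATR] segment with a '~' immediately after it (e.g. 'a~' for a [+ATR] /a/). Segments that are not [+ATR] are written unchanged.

From /u/ at 2 leftward: 1 /t/ transparent; word edge.
From /u/ at 6 leftward: 5 /s/ transparent; 4 /a/ → [+ATR]; 3 /ʊ/ → [+ATR]; bound reached.
From /u/ at 10 leftward: 9 /a/ → [+ATR]; 8 /ɪ/ → [+ATR]; bound reached.
From /u/ at 11 leftward: 10 /u/ is itself a trigger — this domain ends here.
Target with no active source: position 13 stays [-ATR].
[+ATR] positions on the surface: 2 3 4 6 8 9 10 11.

t u~ ʊ~ a~ s u~ n ɪ~ a~ u~ u~ s ɪ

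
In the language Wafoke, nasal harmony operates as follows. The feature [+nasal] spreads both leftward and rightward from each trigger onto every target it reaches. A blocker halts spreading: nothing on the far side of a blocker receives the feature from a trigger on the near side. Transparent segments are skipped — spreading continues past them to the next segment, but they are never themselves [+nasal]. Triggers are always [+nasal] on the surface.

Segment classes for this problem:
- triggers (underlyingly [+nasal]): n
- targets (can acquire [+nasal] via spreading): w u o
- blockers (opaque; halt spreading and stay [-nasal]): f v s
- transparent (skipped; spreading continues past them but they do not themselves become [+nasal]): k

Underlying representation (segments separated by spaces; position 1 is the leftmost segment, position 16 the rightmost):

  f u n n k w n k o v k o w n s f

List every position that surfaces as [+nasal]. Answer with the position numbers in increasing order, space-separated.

From /n/ at 3 rightward: 4 /n/ is itself a trigger — this domain ends here.
From /n/ at 3 leftward: 2 /u/ → [+nasal]; 1 /f/ blocks.
From /n/ at 4 rightward: 5 /k/ transparent; 6 /w/ → [+nasal]; 7 /n/ is itself a trigger — this domain ends here.
From /n/ at 4 leftward: 3 /n/ is itself a trigger — this domain ends here.
From /n/ at 7 rightward: 8 /k/ transparent; 9 /o/ → [+nasal]; 10 /v/ blocks.
From /n/ at 7 leftward: 6 /w/ → [+nasal]; 5 /k/ transparent; 4 /n/ is itself a trigger — this domain ends here.
From /n/ at 14 rightward: 15 /s/ blocks.
From /n/ at 14 leftward: 13 /w/ → [+nasal]; 12 /o/ → [+nasal]; 11 /k/ transparent; 10 /v/ blocks.

2 3 4 6 7 9 12 13 14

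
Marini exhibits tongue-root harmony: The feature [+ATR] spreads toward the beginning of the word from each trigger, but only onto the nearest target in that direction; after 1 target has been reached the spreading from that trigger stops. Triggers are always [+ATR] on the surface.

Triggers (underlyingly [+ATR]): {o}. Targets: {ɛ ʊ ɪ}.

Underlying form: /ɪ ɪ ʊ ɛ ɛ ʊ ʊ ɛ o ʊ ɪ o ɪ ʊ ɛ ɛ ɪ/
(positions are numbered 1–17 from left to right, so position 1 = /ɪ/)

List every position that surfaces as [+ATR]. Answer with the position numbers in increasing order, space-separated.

8 9 11 12

From /o/ at 9 leftward: 8 /ɛ/ → [+ATR]; bound reached.
From /o/ at 12 leftward: 11 /ɪ/ → [+ATR]; bound reached.
Targets with no active source: positions 1 2 3 4 5 6 7 10 13 14 15 16 17 stay [-ATR].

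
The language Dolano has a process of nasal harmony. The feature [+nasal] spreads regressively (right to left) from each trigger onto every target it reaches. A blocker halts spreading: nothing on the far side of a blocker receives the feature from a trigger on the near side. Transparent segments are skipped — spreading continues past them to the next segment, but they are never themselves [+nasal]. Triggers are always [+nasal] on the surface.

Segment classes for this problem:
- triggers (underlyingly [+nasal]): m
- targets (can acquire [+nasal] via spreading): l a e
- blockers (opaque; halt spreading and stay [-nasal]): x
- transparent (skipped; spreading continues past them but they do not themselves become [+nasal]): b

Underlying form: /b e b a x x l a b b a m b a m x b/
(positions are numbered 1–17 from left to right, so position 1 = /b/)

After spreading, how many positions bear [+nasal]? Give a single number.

From /m/ at 12 leftward: 11 /a/ → [+nasal]; 10 /b/ transparent; 9 /b/ transparent; 8 /a/ → [+nasal]; 7 /l/ → [+nasal]; 6 /x/ blocks.
From /m/ at 15 leftward: 14 /a/ → [+nasal]; 13 /b/ transparent; 12 /m/ is itself a trigger — this domain ends here.
Targets with no active source: positions 2 4 stay [-nasal].
[+nasal] positions on the surface: 7 8 11 12 14 15.

6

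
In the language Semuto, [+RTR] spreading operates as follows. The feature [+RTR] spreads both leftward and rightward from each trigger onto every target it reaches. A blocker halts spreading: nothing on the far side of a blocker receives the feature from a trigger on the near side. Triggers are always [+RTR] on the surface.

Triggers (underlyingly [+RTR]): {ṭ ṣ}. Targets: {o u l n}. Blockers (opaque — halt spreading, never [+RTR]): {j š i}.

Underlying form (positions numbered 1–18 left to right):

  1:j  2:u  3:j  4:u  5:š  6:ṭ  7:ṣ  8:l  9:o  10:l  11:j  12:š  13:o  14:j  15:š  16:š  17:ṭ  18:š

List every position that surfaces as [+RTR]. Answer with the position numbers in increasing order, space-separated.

6 7 8 9 10 17

From /ṭ/ at 6 rightward: 7 /ṣ/ is itself a trigger — this domain ends here.
From /ṭ/ at 6 leftward: 5 /š/ blocks.
From /ṣ/ at 7 rightward: 8 /l/ → [+RTR]; 9 /o/ → [+RTR]; 10 /l/ → [+RTR]; 11 /j/ blocks.
From /ṣ/ at 7 leftward: 6 /ṭ/ is itself a trigger — this domain ends here.
From /ṭ/ at 17 rightward: 18 /š/ blocks.
From /ṭ/ at 17 leftward: 16 /š/ blocks.
Targets with no active source: positions 2 4 13 stay [-emphatic].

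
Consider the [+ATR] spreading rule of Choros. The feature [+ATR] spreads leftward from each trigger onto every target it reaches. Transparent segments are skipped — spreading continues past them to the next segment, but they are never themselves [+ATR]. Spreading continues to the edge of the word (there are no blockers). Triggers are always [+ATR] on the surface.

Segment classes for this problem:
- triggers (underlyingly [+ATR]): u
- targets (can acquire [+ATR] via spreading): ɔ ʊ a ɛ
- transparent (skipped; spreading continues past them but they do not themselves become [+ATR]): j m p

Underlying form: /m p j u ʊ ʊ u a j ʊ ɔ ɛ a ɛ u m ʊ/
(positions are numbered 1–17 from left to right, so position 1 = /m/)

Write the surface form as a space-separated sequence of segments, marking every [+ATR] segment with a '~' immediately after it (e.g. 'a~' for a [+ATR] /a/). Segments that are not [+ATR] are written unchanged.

m p j u~ ʊ~ ʊ~ u~ a~ j ʊ~ ɔ~ ɛ~ a~ ɛ~ u~ m ʊ

From /u/ at 4 leftward: 3 /j/ transparent; 2 /p/ transparent; 1 /m/ transparent; word edge.
From /u/ at 7 leftward: 6 /ʊ/ → [+ATR]; 5 /ʊ/ → [+ATR]; 4 /u/ is itself a trigger — this domain ends here.
From /u/ at 15 leftward: 14 /ɛ/ → [+ATR]; 13 /a/ → [+ATR]; 12 /ɛ/ → [+ATR]; 11 /ɔ/ → [+ATR]; 10 /ʊ/ → [+ATR]; 9 /j/ transparent; 8 /a/ → [+ATR]; 7 /u/ is itself a trigger — this domain ends here.
Target with no active source: position 17 stays [-ATR].
[+ATR] positions on the surface: 4 5 6 7 8 10 11 12 13 14 15.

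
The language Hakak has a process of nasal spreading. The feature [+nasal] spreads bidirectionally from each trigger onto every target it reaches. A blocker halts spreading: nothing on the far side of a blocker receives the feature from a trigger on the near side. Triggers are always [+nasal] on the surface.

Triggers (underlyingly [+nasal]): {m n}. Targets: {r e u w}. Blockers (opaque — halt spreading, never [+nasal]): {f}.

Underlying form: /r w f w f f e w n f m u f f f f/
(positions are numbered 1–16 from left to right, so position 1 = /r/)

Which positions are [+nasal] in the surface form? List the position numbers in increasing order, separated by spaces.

From /n/ at 9 rightward: 10 /f/ blocks.
From /n/ at 9 leftward: 8 /w/ → [+nasal]; 7 /e/ → [+nasal]; 6 /f/ blocks.
From /m/ at 11 rightward: 12 /u/ → [+nasal]; 13 /f/ blocks.
From /m/ at 11 leftward: 10 /f/ blocks.
Targets with no active source: positions 1 2 4 stay [-nasal].

7 8 9 11 12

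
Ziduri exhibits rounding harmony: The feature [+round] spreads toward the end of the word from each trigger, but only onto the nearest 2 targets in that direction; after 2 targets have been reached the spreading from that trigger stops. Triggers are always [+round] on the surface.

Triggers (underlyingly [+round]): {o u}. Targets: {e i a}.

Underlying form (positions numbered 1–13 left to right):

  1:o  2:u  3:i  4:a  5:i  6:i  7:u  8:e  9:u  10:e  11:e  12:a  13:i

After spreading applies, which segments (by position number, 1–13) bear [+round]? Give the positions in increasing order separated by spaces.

From /o/ at 1 rightward: 2 /u/ is itself a trigger — this domain ends here.
From /u/ at 2 rightward: 3 /i/ → [+round]; 4 /a/ → [+round]; bound reached.
From /u/ at 7 rightward: 8 /e/ → [+round]; 9 /u/ is itself a trigger — this domain ends here.
From /u/ at 9 rightward: 10 /e/ → [+round]; 11 /e/ → [+round]; bound reached.
Targets with no active source: positions 5 6 12 13 stay [-round].

1 2 3 4 7 8 9 10 11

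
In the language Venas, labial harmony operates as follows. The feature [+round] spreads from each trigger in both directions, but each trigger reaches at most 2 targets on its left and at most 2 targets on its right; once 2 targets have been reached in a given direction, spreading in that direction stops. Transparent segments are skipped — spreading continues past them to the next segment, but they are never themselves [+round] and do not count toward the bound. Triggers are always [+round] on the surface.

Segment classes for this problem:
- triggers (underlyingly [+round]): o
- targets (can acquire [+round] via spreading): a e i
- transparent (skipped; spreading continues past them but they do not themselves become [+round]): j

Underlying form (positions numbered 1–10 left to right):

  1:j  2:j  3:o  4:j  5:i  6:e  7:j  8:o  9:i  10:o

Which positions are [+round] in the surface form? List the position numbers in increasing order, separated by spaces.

3 5 6 8 9 10

From /o/ at 3 rightward: 4 /j/ transparent; 5 /i/ → [+round]; 6 /e/ → [+round]; bound reached.
From /o/ at 3 leftward: 2 /j/ transparent; 1 /j/ transparent; word edge.
From /o/ at 8 rightward: 9 /i/ → [+round]; 10 /o/ is itself a trigger — this domain ends here.
From /o/ at 8 leftward: 7 /j/ transparent; 6 /e/ → [+round]; 5 /i/ → [+round]; bound reached.
From /o/ at 10 rightward: word edge.
From /o/ at 10 leftward: 9 /i/ → [+round]; 8 /o/ is itself a trigger — this domain ends here.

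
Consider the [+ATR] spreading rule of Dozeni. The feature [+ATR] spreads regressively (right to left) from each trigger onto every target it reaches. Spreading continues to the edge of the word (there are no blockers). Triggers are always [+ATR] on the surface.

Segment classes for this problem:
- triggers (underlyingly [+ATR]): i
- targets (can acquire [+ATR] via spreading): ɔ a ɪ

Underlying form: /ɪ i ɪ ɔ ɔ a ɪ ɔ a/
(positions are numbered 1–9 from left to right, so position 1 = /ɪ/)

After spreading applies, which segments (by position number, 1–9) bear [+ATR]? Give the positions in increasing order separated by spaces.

1 2

From /i/ at 2 leftward: 1 /ɪ/ → [+ATR]; word edge.
Targets with no active source: positions 3 4 5 6 7 8 9 stay [-ATR].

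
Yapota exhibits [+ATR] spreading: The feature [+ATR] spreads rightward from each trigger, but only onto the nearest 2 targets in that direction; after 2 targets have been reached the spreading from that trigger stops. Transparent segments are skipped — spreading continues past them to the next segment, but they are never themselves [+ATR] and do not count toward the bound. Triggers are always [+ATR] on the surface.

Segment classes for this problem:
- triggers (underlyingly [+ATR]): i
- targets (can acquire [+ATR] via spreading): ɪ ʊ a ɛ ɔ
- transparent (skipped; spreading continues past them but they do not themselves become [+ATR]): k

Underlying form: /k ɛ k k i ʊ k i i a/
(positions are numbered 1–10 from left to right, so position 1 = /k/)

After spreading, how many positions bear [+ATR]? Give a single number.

5

From /i/ at 5 rightward: 6 /ʊ/ → [+ATR]; 7 /k/ transparent; 8 /i/ is itself a trigger — this domain ends here.
From /i/ at 8 rightward: 9 /i/ is itself a trigger — this domain ends here.
From /i/ at 9 rightward: 10 /a/ → [+ATR]; word edge.
Target with no active source: position 2 stays [-ATR].
[+ATR] positions on the surface: 5 6 8 9 10.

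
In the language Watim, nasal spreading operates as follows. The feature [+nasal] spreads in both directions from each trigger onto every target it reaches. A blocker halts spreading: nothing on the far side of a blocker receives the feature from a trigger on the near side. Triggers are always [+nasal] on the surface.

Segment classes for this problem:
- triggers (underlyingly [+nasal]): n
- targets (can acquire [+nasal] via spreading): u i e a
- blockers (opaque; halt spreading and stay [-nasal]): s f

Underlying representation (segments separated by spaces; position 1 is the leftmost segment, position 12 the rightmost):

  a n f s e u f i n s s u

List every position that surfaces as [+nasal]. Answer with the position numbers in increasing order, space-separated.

1 2 8 9

From /n/ at 2 rightward: 3 /f/ blocks.
From /n/ at 2 leftward: 1 /a/ → [+nasal]; word edge.
From /n/ at 9 rightward: 10 /s/ blocks.
From /n/ at 9 leftward: 8 /i/ → [+nasal]; 7 /f/ blocks.
Targets with no active source: positions 5 6 12 stay [-nasal].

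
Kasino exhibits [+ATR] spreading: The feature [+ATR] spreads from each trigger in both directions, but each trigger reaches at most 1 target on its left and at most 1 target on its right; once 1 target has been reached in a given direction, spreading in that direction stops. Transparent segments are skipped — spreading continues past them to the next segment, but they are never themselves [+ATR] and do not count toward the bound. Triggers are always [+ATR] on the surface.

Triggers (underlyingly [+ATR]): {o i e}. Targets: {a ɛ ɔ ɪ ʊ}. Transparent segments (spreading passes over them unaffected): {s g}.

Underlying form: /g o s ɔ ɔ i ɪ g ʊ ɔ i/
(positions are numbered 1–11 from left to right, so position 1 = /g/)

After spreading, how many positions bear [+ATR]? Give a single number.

From /o/ at 2 rightward: 3 /s/ transparent; 4 /ɔ/ → [+ATR]; bound reached.
From /o/ at 2 leftward: 1 /g/ transparent; word edge.
From /i/ at 6 rightward: 7 /ɪ/ → [+ATR]; bound reached.
From /i/ at 6 leftward: 5 /ɔ/ → [+ATR]; bound reached.
From /i/ at 11 rightward: word edge.
From /i/ at 11 leftward: 10 /ɔ/ → [+ATR]; bound reached.
Target with no active source: position 9 stays [-ATR].
[+ATR] positions on the surface: 2 4 5 6 7 10 11.

7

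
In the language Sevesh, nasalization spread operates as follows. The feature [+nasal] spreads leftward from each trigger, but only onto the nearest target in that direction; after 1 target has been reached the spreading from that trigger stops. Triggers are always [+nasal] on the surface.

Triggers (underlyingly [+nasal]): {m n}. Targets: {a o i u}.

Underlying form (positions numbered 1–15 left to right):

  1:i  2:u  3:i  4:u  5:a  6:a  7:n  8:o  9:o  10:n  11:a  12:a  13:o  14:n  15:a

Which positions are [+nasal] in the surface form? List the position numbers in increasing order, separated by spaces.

From /n/ at 7 leftward: 6 /a/ → [+nasal]; bound reached.
From /n/ at 10 leftward: 9 /o/ → [+nasal]; bound reached.
From /n/ at 14 leftward: 13 /o/ → [+nasal]; bound reached.
Targets with no active source: positions 1 2 3 4 5 8 11 12 15 stay [-nasal].

6 7 9 10 13 14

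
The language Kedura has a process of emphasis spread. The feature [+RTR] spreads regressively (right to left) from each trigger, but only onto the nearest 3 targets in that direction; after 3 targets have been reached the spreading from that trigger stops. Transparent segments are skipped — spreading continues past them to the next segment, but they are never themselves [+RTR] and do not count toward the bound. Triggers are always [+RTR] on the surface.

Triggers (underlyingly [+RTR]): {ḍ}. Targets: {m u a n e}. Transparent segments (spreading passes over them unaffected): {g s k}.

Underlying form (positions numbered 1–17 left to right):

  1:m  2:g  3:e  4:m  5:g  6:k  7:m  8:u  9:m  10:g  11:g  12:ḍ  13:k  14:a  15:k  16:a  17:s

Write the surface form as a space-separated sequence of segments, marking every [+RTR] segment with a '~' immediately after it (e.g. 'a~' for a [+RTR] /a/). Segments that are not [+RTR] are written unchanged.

m g e m g k m~ u~ m~ g g ḍ~ k a k a s

From /ḍ/ at 12 leftward: 11 /g/ transparent; 10 /g/ transparent; 9 /m/ → [+RTR]; 8 /u/ → [+RTR]; 7 /m/ → [+RTR]; bound reached.
Targets with no active source: positions 1 3 4 14 16 stay [-emphatic].
[+RTR] positions on the surface: 7 8 9 12.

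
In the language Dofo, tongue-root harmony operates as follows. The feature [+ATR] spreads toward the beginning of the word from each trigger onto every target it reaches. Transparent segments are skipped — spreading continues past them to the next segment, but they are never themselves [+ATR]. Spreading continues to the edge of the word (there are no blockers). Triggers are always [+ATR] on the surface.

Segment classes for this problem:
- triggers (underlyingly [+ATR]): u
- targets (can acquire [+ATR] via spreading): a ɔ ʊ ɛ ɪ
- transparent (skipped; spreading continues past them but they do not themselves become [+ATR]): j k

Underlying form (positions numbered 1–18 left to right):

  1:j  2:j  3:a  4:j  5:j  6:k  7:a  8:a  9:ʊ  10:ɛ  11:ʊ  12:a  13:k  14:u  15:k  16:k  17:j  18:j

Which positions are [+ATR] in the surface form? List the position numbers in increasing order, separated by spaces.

3 7 8 9 10 11 12 14

From /u/ at 14 leftward: 13 /k/ transparent; 12 /a/ → [+ATR]; 11 /ʊ/ → [+ATR]; 10 /ɛ/ → [+ATR]; 9 /ʊ/ → [+ATR]; 8 /a/ → [+ATR]; 7 /a/ → [+ATR]; 6 /k/ transparent; 5 /j/ transparent; 4 /j/ transparent; 3 /a/ → [+ATR]; 2 /j/ transparent; 1 /j/ transparent; word edge.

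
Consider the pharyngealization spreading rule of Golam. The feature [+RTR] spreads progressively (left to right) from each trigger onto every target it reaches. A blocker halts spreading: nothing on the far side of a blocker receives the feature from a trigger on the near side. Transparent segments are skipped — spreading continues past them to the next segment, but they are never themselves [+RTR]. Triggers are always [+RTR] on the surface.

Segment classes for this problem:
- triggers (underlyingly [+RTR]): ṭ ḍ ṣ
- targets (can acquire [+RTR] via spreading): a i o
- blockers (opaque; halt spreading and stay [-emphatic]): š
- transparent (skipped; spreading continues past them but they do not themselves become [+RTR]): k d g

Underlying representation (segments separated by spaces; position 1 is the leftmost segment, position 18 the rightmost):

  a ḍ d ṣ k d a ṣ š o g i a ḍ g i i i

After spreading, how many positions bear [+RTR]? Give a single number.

From /ḍ/ at 2 rightward: 3 /d/ transparent; 4 /ṣ/ is itself a trigger — this domain ends here.
From /ṣ/ at 4 rightward: 5 /k/ transparent; 6 /d/ transparent; 7 /a/ → [+RTR]; 8 /ṣ/ is itself a trigger — this domain ends here.
From /ṣ/ at 8 rightward: 9 /š/ blocks.
From /ḍ/ at 14 rightward: 15 /g/ transparent; 16 /i/ → [+RTR]; 17 /i/ → [+RTR]; 18 /i/ → [+RTR]; word edge.
Targets with no active source: positions 1 10 12 13 stay [-emphatic].
[+RTR] positions on the surface: 2 4 7 8 14 16 17 18.

8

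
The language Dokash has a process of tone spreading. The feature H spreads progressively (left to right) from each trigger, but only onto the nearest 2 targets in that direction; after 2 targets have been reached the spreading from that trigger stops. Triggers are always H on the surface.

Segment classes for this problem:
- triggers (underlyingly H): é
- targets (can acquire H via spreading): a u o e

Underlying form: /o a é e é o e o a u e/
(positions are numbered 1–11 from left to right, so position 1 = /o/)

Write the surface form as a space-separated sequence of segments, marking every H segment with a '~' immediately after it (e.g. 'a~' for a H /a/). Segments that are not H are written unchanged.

From /é/ at 3 rightward: 4 /e/ → H; 5 /é/ is itself a trigger — this domain ends here.
From /é/ at 5 rightward: 6 /o/ → H; 7 /e/ → H; bound reached.
Targets with no active source: positions 1 2 8 9 10 11 stay [-high tone].
H positions on the surface: 3 4 5 6 7.

o a é~ e~ é~ o~ e~ o a u e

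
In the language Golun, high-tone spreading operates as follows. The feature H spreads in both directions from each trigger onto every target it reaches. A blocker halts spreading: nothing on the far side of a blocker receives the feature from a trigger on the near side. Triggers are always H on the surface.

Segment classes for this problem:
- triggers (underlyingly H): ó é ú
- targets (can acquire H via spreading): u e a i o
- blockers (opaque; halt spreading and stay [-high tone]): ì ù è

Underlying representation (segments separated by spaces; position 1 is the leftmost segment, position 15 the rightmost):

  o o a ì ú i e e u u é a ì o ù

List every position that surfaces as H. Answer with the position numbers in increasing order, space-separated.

5 6 7 8 9 10 11 12

From /ú/ at 5 rightward: 6 /i/ → H; 7 /e/ → H; 8 /e/ → H; 9 /u/ → H; 10 /u/ → H; 11 /é/ is itself a trigger — this domain ends here.
From /ú/ at 5 leftward: 4 /ì/ blocks.
From /é/ at 11 rightward: 12 /a/ → H; 13 /ì/ blocks.
From /é/ at 11 leftward: 10 /u/ → H; 9 /u/ → H; 8 /e/ → H; 7 /e/ → H; 6 /i/ → H; 5 /ú/ is itself a trigger — this domain ends here.
Targets with no active source: positions 1 2 3 14 stay [-high tone].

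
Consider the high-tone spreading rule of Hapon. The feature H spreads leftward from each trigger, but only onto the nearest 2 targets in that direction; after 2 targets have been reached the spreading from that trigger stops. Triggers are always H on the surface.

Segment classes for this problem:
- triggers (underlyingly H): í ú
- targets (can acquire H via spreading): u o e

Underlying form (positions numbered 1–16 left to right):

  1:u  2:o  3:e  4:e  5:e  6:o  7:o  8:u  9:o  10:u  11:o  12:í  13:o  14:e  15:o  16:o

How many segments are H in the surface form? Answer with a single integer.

From /í/ at 12 leftward: 11 /o/ → H; 10 /u/ → H; bound reached.
Targets with no active source: positions 1 2 3 4 5 6 7 8 9 13 14 15 16 stay [-high tone].
H positions on the surface: 10 11 12.

3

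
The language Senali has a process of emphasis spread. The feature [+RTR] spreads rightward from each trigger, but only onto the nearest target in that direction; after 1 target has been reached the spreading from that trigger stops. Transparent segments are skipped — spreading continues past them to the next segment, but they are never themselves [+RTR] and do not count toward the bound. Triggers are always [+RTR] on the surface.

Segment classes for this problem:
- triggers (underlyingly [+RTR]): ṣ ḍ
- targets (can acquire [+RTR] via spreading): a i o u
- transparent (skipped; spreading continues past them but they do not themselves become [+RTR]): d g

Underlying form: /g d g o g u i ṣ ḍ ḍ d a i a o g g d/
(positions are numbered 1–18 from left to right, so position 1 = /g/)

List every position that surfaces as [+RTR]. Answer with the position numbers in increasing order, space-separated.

8 9 10 12

From /ṣ/ at 8 rightward: 9 /ḍ/ is itself a trigger — this domain ends here.
From /ḍ/ at 9 rightward: 10 /ḍ/ is itself a trigger — this domain ends here.
From /ḍ/ at 10 rightward: 11 /d/ transparent; 12 /a/ → [+RTR]; bound reached.
Targets with no active source: positions 4 6 7 13 14 15 stay [-emphatic].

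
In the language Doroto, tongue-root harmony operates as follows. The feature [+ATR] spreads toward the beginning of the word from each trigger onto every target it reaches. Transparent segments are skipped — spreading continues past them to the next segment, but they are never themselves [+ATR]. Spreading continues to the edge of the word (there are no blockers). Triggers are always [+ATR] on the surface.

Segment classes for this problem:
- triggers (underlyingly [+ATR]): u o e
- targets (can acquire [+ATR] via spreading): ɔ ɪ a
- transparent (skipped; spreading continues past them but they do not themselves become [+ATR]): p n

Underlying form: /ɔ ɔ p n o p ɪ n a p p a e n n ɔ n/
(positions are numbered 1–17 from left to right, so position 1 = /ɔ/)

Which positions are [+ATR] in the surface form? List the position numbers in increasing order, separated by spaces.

From /o/ at 5 leftward: 4 /n/ transparent; 3 /p/ transparent; 2 /ɔ/ → [+ATR]; 1 /ɔ/ → [+ATR]; word edge.
From /e/ at 13 leftward: 12 /a/ → [+ATR]; 11 /p/ transparent; 10 /p/ transparent; 9 /a/ → [+ATR]; 8 /n/ transparent; 7 /ɪ/ → [+ATR]; 6 /p/ transparent; 5 /o/ is itself a trigger — this domain ends here.
Target with no active source: position 16 stays [-ATR].

1 2 5 7 9 12 13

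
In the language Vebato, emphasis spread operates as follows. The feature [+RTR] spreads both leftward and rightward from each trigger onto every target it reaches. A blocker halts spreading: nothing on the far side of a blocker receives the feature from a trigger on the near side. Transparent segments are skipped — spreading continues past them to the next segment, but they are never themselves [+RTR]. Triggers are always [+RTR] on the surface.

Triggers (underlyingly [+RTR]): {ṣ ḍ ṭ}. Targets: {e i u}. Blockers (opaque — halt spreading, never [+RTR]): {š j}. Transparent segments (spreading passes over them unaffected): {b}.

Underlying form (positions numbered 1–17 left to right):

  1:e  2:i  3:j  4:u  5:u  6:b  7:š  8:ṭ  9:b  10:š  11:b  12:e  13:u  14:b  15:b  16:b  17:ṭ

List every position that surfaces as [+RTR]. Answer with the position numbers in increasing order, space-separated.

8 12 13 17

From /ṭ/ at 8 rightward: 9 /b/ transparent; 10 /š/ blocks.
From /ṭ/ at 8 leftward: 7 /š/ blocks.
From /ṭ/ at 17 rightward: word edge.
From /ṭ/ at 17 leftward: 16 /b/ transparent; 15 /b/ transparent; 14 /b/ transparent; 13 /u/ → [+RTR]; 12 /e/ → [+RTR]; 11 /b/ transparent; 10 /š/ blocks.
Targets with no active source: positions 1 2 4 5 stay [-emphatic].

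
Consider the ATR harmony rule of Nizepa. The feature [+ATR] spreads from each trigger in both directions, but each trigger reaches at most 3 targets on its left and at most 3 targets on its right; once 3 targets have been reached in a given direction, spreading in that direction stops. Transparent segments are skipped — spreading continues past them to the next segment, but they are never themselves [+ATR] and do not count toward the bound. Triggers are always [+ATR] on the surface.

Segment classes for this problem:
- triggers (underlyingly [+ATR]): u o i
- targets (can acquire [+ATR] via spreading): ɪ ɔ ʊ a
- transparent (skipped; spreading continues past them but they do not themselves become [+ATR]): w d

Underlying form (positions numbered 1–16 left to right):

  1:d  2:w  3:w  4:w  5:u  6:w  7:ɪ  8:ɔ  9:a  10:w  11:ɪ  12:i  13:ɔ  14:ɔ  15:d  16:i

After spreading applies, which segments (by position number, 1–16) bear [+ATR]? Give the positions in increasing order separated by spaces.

From /u/ at 5 rightward: 6 /w/ transparent; 7 /ɪ/ → [+ATR]; 8 /ɔ/ → [+ATR]; 9 /a/ → [+ATR]; bound reached.
From /u/ at 5 leftward: 4 /w/ transparent; 3 /w/ transparent; 2 /w/ transparent; 1 /d/ transparent; word edge.
From /i/ at 12 rightward: 13 /ɔ/ → [+ATR]; 14 /ɔ/ → [+ATR]; 15 /d/ transparent; 16 /i/ is itself a trigger — this domain ends here.
From /i/ at 12 leftward: 11 /ɪ/ → [+ATR]; 10 /w/ transparent; 9 /a/ → [+ATR]; 8 /ɔ/ → [+ATR]; bound reached.
From /i/ at 16 rightward: word edge.
From /i/ at 16 leftward: 15 /d/ transparent; 14 /ɔ/ → [+ATR]; 13 /ɔ/ → [+ATR]; 12 /i/ is itself a trigger — this domain ends here.

5 7 8 9 11 12 13 14 16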